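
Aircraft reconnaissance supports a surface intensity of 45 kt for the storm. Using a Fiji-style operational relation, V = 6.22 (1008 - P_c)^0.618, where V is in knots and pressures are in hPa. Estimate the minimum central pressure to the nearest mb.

983 mb

ΔP = (V / 6.22)^(1/0.618) = (45/6.22)^1.618.
45/6.22 = 7.235; 7.235^1.618 ≈ 24.58 mb.
P_c = 1008 − 24.58 = 983.42 ≈ 983 mb.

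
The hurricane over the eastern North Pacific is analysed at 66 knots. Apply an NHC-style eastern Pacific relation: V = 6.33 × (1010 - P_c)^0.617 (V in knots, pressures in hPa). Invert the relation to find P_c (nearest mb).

965 mb

ΔP = (V / 6.33)^(1/0.617) = (66/6.33)^1.621.
66/6.33 = 10.427; 10.427^1.621 ≈ 44.68 mb.
P_c = 1010 − 44.68 = 965.32 ≈ 965 mb.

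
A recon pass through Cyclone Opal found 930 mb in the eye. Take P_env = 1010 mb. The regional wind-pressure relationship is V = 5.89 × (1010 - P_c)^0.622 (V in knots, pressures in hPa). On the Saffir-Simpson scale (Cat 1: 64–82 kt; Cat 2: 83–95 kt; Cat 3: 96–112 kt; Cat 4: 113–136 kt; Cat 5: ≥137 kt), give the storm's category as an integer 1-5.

2

ΔP = 1010 − 930 = 80 mb.
V ≈ 5.89 × 80^0.622 = 5.89 × 15.27 ≈ 90 kt.
90 kt falls in the Category 2 band.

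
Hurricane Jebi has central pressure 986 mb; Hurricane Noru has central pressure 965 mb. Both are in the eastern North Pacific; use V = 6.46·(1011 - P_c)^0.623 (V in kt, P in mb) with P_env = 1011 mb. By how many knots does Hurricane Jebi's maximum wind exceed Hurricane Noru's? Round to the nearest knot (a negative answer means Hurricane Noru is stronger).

Hurricane Jebi: ΔP = 25; V ≈ 6.46 × 25^0.623 ≈ 47.99 kt.
Hurricane Noru: ΔP = 46; V ≈ 6.46 × 46^0.623 ≈ 70.17 kt.
Difference ≈ 47.99 − 70.17 = -22.18 → -22 kt.

-22 kt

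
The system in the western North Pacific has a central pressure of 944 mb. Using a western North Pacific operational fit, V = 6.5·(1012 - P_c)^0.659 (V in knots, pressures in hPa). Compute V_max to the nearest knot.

ΔP = 1012 − 944 = 68 mb.
68^0.659 ≈ 16.130.
V ≈ 6.5 × 16.130 ≈ 104.8 kt.

105 kt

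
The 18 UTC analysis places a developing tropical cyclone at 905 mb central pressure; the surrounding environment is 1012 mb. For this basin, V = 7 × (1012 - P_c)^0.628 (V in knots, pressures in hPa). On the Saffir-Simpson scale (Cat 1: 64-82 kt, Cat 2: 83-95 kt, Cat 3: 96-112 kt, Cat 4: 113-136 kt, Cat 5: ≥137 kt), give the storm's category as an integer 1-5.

4

ΔP = 1012 − 905 = 107 mb.
V ≈ 7 × 107^0.628 = 7 × 18.81 ≈ 132 kt.
132 kt falls in the Category 4 band.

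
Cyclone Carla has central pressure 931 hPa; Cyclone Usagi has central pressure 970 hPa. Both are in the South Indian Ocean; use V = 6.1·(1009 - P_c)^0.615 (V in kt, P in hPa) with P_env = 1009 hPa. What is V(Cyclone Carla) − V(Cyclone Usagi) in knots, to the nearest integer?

31 kt

Cyclone Carla: ΔP = 78; V ≈ 6.1 × 78^0.615 ≈ 88.91 kt.
Cyclone Usagi: ΔP = 39; V ≈ 6.1 × 39^0.615 ≈ 58.05 kt.
Difference ≈ 88.91 − 58.05 = 30.86 → 31 kt.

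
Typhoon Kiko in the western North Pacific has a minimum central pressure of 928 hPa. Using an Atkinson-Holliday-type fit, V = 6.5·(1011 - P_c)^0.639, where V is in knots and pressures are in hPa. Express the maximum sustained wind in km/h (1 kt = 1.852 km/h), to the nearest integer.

ΔP = 1011 − 928 = 83 hPa.
V ≈ 6.5 × 83^0.639 = 6.5 × 16.838 ≈ 109.447 kt.
109.447 × 1.852 ≈ 202.70 km/h → 203 km/h.

203 km/h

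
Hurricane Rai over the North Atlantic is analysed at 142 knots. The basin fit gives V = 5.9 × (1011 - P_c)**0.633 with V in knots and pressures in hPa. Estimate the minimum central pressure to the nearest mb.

ΔP = (V / 5.9)^(1/0.633) = (142/5.9)^1.580.
142/5.9 = 24.068; 24.068^1.580 ≈ 152.18 mb.
P_c = 1011 − 152.18 = 858.82 ≈ 859 mb.

859 mb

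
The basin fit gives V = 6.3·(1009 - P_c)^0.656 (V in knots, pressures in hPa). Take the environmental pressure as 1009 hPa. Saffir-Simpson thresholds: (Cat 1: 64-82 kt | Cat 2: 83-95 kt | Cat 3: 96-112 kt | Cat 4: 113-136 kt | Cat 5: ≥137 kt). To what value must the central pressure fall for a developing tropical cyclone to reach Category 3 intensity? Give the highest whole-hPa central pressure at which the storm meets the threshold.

Category 3 begins at V = 96 kt.
Required ΔP = (96/6.3)^(1/0.656) = 15.238^1.524 ≈ 63.57 hPa.
P_c ≤ 1009 − 63.57 = 945.43, so the highest integer P_c is 945 hPa.

945 hPa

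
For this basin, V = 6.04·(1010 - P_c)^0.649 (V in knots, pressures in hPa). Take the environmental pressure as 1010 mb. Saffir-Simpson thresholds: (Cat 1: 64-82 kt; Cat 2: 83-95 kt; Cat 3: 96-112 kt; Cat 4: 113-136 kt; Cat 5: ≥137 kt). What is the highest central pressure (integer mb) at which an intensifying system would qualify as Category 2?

Category 2 begins at V = 83 kt.
Required ΔP = (83/6.04)^(1/0.649) = 13.742^1.541 ≈ 56.69 mb.
P_c ≤ 1010 − 56.69 = 953.31, so the highest integer P_c is 953 mb.

953 mb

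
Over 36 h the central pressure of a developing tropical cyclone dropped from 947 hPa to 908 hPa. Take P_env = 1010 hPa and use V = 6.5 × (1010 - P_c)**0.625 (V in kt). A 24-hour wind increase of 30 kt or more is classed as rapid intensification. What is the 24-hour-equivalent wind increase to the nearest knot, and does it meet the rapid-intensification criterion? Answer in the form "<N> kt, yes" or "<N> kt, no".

20 kt, no

V₁: ΔP = 63, V ≈ 6.5 × 63^0.625 ≈ 86.60 kt.
V₂: ΔP = 102, V ≈ 6.5 × 102^0.625 ≈ 117.03 kt.
ΔV over 36 h = 30.43 kt → 24 h equivalent = 30.43 × 24/36 ≈ 20.29 kt.
20 kt < 30 kt ⇒ not rapid intensification.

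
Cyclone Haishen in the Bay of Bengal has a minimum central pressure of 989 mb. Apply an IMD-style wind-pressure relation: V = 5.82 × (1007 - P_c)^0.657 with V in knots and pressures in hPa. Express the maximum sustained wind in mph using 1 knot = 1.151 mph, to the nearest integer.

ΔP = 1007 − 989 = 18 mb.
V ≈ 5.82 × 18^0.657 = 5.82 × 6.679 ≈ 38.872 kt.
38.872 × 1.151 ≈ 44.74 mph → 45 mph.

45 mph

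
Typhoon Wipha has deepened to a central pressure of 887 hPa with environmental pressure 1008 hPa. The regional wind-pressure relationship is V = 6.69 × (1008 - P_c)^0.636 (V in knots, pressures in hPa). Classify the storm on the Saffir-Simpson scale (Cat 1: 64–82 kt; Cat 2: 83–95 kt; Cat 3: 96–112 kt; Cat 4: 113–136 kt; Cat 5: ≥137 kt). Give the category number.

ΔP = 1008 − 887 = 121 hPa.
V ≈ 6.69 × 121^0.636 = 6.69 × 21.12 ≈ 141 kt.
141 kt falls in the Category 5 band.

5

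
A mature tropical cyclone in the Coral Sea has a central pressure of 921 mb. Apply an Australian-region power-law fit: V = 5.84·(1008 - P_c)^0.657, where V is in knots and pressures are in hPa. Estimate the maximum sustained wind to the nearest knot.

110 kt

ΔP = 1008 − 921 = 87 mb.
87^0.657 ≈ 18.805.
V ≈ 5.84 × 18.805 ≈ 109.8 kt.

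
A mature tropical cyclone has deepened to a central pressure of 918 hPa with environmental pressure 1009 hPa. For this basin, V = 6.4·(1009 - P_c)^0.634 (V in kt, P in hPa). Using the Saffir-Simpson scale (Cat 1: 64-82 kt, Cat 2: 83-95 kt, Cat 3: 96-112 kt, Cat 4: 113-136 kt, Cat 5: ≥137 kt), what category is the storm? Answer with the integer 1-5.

ΔP = 1009 − 918 = 91 hPa.
V ≈ 6.4 × 91^0.634 = 6.4 × 17.46 ≈ 112 kt.
112 kt falls in the Category 3 band.

3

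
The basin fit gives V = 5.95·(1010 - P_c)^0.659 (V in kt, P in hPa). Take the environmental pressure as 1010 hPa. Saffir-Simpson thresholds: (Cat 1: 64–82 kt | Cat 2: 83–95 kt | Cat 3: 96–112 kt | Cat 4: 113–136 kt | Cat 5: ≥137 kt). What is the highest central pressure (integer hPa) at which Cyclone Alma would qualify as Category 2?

955 hPa

Category 2 begins at V = 83 kt.
Required ΔP = (83/5.95)^(1/0.659) = 13.950^1.517 ≈ 54.55 hPa.
P_c ≤ 1010 − 54.55 = 955.45, so the highest integer P_c is 955 hPa.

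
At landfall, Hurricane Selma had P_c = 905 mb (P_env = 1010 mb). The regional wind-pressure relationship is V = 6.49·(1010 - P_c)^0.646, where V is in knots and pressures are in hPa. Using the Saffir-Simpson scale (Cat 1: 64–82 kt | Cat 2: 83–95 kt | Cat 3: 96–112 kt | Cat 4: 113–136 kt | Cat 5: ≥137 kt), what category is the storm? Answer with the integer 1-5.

4

ΔP = 1010 − 905 = 105 mb.
V ≈ 6.49 × 105^0.646 = 6.49 × 20.22 ≈ 131 kt.
131 kt falls in the Category 4 band.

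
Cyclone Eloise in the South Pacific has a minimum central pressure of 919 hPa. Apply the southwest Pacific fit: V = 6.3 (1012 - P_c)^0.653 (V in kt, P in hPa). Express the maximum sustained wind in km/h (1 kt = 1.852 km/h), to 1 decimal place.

ΔP = 1012 − 919 = 93 hPa.
V ≈ 6.3 × 93^0.653 = 6.3 × 19.294 ≈ 121.551 kt.
121.551 × 1.852 ≈ 225.11 km/h → 225.1 km/h.

225.1 km/h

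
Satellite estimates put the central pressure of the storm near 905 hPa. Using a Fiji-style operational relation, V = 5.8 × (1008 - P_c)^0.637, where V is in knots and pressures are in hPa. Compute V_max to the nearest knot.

ΔP = 1008 − 905 = 103 hPa.
103^0.637 ≈ 19.150.
V ≈ 5.8 × 19.150 ≈ 111.1 kt.

111 kt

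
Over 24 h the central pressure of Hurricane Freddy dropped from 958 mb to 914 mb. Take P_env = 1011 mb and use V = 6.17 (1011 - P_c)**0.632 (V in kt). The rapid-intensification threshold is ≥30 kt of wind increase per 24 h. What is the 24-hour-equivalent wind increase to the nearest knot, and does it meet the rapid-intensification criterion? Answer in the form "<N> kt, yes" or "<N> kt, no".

35 kt, yes

V₁: ΔP = 53, V ≈ 6.17 × 53^0.632 ≈ 75.86 kt.
V₂: ΔP = 97, V ≈ 6.17 × 97^0.632 ≈ 111.15 kt.
ΔV over 24 h = 35.29 kt → 24 h equivalent = 35.29 × 24/24 ≈ 35.29 kt.
35 kt ≥ 30 kt ⇒ rapid intensification.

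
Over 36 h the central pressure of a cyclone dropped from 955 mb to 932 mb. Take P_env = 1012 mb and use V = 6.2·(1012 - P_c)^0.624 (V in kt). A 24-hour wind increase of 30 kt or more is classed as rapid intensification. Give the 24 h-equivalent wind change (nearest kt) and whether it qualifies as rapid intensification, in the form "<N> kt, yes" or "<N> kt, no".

12 kt, no

V₁: ΔP = 57, V ≈ 6.2 × 57^0.624 ≈ 77.28 kt.
V₂: ΔP = 80, V ≈ 6.2 × 80^0.624 ≈ 95.48 kt.
ΔV over 36 h = 18.20 kt → 24 h equivalent = 18.20 × 24/36 ≈ 12.13 kt.
12 kt < 30 kt ⇒ not rapid intensification.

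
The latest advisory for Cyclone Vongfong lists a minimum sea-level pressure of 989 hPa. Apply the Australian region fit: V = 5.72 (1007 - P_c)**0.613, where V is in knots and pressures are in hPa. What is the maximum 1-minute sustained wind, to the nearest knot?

34 kt

ΔP = 1007 − 989 = 18 hPa.
18^0.613 ≈ 5.881.
V ≈ 5.72 × 5.881 ≈ 33.6 kt.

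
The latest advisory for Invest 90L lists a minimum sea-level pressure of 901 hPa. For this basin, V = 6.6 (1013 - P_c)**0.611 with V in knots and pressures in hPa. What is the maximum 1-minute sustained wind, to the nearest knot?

ΔP = 1013 − 901 = 112 hPa.
112^0.611 ≈ 17.868.
V ≈ 6.6 × 17.868 ≈ 117.9 kt.

118 kt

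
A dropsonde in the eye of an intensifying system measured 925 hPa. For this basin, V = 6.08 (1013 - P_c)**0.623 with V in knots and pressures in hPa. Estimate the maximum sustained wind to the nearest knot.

99 kt

ΔP = 1013 − 925 = 88 hPa.
88^0.623 ≈ 16.271.
V ≈ 6.08 × 16.271 ≈ 98.9 kt.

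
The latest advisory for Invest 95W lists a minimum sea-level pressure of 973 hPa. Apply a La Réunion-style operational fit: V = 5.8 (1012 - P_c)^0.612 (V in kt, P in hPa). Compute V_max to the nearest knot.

ΔP = 1012 − 973 = 39 hPa.
39^0.612 ≈ 9.413.
V ≈ 5.8 × 9.413 ≈ 54.6 kt.

55 kt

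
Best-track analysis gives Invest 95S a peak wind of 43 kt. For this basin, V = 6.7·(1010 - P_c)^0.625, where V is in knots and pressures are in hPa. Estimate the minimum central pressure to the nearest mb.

990 mb

ΔP = (V / 6.7)^(1/0.625) = (43/6.7)^1.600.
43/6.7 = 6.418; 6.418^1.600 ≈ 19.58 mb.
P_c = 1010 − 19.58 = 990.42 ≈ 990 mb.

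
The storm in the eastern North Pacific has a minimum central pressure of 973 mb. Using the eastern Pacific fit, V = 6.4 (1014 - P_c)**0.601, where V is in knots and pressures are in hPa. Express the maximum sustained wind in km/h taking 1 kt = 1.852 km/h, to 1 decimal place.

110.4 km/h

ΔP = 1014 − 973 = 41 mb.
V ≈ 6.4 × 41^0.601 = 6.4 × 9.317 ≈ 59.630 kt.
59.630 × 1.852 ≈ 110.43 km/h → 110.4 km/h.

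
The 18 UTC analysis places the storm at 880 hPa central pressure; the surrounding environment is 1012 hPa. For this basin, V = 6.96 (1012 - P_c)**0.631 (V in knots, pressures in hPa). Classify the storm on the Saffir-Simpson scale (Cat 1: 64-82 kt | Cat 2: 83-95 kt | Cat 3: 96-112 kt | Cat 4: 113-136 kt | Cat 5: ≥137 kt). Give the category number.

ΔP = 1012 − 880 = 132 hPa.
V ≈ 6.96 × 132^0.631 = 6.96 × 21.78 ≈ 152 kt.
152 kt falls in the Category 5 band.

5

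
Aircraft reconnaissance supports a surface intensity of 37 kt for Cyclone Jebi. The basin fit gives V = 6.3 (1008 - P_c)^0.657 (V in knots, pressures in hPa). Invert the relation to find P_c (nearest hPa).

993 hPa

ΔP = (V / 6.3)^(1/0.657) = (37/6.3)^1.522.
37/6.3 = 5.873; 5.873^1.522 ≈ 14.80 hPa.
P_c = 1008 − 14.80 = 993.20 ≈ 993 hPa.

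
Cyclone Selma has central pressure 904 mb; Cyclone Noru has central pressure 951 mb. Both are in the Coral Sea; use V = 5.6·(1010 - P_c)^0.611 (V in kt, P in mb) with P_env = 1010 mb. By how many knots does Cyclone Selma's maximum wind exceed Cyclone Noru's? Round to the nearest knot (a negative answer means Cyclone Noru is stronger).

Cyclone Selma: ΔP = 106; V ≈ 5.6 × 106^0.611 ≈ 96.75 kt.
Cyclone Noru: ΔP = 59; V ≈ 5.6 × 59^0.611 ≈ 67.64 kt.
Difference ≈ 96.75 − 67.64 = 29.11 → 29 kt.

29 kt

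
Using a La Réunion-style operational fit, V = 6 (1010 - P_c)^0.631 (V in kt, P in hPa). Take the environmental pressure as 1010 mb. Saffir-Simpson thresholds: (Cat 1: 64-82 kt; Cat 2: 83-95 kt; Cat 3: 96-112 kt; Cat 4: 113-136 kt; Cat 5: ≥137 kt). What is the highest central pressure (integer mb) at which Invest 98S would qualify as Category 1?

Category 1 begins at V = 64 kt.
Required ΔP = (64/6)^(1/0.631) = 10.667^1.585 ≈ 42.58 mb.
P_c ≤ 1010 − 42.58 = 967.42, so the highest integer P_c is 967 mb.

967 mb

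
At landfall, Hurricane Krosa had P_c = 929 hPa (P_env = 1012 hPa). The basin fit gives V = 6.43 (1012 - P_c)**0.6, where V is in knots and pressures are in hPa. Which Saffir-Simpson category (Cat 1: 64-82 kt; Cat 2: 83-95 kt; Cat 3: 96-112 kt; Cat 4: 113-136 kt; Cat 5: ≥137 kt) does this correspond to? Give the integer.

ΔP = 1012 − 929 = 83 hPa.
V ≈ 6.43 × 83^0.6 = 6.43 × 14.17 ≈ 91 kt.
91 kt falls in the Category 2 band.

2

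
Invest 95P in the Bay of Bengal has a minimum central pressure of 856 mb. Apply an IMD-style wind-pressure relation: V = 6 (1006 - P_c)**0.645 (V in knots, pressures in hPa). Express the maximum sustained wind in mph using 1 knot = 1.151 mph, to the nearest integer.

175 mph

ΔP = 1006 − 856 = 150 mb.
V ≈ 6 × 150^0.645 = 6 × 25.327 ≈ 151.960 kt.
151.960 × 1.151 ≈ 174.91 mph → 175 mph.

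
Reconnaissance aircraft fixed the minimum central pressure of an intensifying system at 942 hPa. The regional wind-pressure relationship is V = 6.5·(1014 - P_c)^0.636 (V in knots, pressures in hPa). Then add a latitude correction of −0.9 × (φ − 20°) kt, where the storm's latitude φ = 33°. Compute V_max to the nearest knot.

ΔP = 1014 − 942 = 72 hPa.
72^0.636 ≈ 15.180.
V ≈ 6.5 × 15.180 ≈ 98.7 kt.
Latitude correction: −0.9 × (33 − 20) = -11.7 kt.
Corrected V ≈ 87 kt → 87 kt.

87 kt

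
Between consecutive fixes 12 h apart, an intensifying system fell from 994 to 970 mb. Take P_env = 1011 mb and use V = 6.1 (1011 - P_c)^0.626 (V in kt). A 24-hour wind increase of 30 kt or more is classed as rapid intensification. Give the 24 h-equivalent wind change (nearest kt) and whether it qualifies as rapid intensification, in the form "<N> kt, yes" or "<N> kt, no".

53 kt, yes

V₁: ΔP = 17, V ≈ 6.1 × 17^0.626 ≈ 35.94 kt.
V₂: ΔP = 41, V ≈ 6.1 × 41^0.626 ≈ 62.36 kt.
ΔV over 12 h = 26.42 kt → 24 h equivalent = 26.42 × 24/12 ≈ 52.84 kt.
53 kt ≥ 30 kt ⇒ rapid intensification.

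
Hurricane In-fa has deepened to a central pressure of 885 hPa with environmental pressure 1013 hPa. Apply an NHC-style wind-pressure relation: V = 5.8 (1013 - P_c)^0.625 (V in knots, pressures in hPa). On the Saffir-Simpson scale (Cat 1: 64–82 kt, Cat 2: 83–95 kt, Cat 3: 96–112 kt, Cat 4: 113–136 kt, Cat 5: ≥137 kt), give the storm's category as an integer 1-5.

ΔP = 1013 − 885 = 128 hPa.
V ≈ 5.8 × 128^0.625 = 5.8 × 20.75 ≈ 120 kt.
120 kt falls in the Category 4 band.

4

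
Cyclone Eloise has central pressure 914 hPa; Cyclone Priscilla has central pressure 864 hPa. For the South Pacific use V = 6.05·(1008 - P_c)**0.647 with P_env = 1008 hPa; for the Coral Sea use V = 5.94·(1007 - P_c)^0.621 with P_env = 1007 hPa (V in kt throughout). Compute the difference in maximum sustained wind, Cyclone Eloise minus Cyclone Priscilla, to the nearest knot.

-15 kt

Cyclone Eloise: ΔP = 94; V ≈ 6.05 × 94^0.647 ≈ 114.39 kt.
Cyclone Priscilla: ΔP = 143; V ≈ 5.94 × 143^0.621 ≈ 129.49 kt.
Difference ≈ 114.39 − 129.49 = -15.10 → -15 kt.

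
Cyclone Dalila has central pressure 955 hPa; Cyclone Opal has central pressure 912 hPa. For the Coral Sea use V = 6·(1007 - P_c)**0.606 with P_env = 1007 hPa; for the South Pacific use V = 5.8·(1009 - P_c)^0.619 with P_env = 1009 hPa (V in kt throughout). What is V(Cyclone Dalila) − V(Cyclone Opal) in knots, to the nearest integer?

-33 kt

Cyclone Dalila: ΔP = 52; V ≈ 6 × 52^0.606 ≈ 65.77 kt.
Cyclone Opal: ΔP = 97; V ≈ 5.8 × 97^0.619 ≈ 98.46 kt.
Difference ≈ 65.77 − 98.46 = -32.69 → -33 kt.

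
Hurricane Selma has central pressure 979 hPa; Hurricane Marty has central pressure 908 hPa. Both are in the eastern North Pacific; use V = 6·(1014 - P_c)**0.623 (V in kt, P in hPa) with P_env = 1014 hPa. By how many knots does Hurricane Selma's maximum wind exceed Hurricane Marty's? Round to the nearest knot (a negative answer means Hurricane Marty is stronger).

Hurricane Selma: ΔP = 35; V ≈ 6 × 35^0.623 ≈ 54.97 kt.
Hurricane Marty: ΔP = 106; V ≈ 6 × 106^0.623 ≈ 109.63 kt.
Difference ≈ 54.97 − 109.63 = -54.66 → -55 kt.

-55 kt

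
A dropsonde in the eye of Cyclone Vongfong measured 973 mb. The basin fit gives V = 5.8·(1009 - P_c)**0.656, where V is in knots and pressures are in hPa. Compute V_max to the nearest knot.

ΔP = 1009 − 973 = 36 mb.
36^0.656 ≈ 10.494.
V ≈ 5.8 × 10.494 ≈ 60.9 kt.

61 kt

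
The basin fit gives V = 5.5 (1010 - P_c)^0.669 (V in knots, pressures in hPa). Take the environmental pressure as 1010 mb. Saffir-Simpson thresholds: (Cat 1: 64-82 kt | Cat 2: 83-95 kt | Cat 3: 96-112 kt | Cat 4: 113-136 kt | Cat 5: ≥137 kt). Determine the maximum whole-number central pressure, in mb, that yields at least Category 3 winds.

938 mb

Category 3 begins at V = 96 kt.
Required ΔP = (96/5.5)^(1/0.669) = 17.455^1.495 ≈ 71.84 mb.
P_c ≤ 1010 − 71.84 = 938.16, so the highest integer P_c is 938 mb.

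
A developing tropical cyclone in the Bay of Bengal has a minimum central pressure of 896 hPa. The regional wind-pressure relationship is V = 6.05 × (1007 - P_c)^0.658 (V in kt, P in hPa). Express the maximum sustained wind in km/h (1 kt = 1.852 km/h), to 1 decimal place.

ΔP = 1007 − 896 = 111 hPa.
V ≈ 6.05 × 111^0.658 = 6.05 × 22.173 ≈ 134.146 kt.
134.146 × 1.852 ≈ 248.44 km/h → 248.4 km/h.

248.4 km/h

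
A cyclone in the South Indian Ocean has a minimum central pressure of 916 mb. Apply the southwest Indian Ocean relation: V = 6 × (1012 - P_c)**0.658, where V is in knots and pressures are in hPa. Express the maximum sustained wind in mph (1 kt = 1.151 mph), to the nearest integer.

139 mph

ΔP = 1012 − 916 = 96 mb.
V ≈ 6 × 96^0.658 = 6 × 20.153 ≈ 120.917 kt.
120.917 × 1.151 ≈ 139.17 mph → 139 mph.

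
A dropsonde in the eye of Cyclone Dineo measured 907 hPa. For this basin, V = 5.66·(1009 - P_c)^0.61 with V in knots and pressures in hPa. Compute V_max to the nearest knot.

ΔP = 1009 − 907 = 102 hPa.
102^0.61 ≈ 16.798.
V ≈ 5.66 × 16.798 ≈ 95.1 kt.

95 kt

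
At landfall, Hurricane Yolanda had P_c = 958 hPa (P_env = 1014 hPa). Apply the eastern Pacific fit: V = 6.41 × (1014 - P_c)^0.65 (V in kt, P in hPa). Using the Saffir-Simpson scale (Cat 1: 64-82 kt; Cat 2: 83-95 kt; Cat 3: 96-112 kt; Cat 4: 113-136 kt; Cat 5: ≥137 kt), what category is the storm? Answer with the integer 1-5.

2

ΔP = 1014 − 958 = 56 hPa.
V ≈ 6.41 × 56^0.65 = 6.41 × 13.69 ≈ 88 kt.
88 kt falls in the Category 2 band.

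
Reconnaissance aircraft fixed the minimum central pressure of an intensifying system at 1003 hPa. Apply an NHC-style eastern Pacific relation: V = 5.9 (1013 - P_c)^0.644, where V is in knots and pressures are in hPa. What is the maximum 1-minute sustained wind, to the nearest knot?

26 kt

ΔP = 1013 − 1003 = 10 hPa.
10^0.644 ≈ 4.406.
V ≈ 5.9 × 4.406 ≈ 26.0 kt.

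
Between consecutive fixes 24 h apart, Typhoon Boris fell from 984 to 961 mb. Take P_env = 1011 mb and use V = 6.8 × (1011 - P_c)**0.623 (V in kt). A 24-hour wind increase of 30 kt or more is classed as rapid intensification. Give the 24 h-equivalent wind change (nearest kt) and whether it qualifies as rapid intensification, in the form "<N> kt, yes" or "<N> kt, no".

V₁: ΔP = 27, V ≈ 6.8 × 27^0.623 ≈ 53.00 kt.
V₂: ΔP = 50, V ≈ 6.8 × 50^0.623 ≈ 77.80 kt.
ΔV over 24 h = 24.80 kt → 24 h equivalent = 24.80 × 24/24 ≈ 24.80 kt.
25 kt < 30 kt ⇒ not rapid intensification.

25 kt, no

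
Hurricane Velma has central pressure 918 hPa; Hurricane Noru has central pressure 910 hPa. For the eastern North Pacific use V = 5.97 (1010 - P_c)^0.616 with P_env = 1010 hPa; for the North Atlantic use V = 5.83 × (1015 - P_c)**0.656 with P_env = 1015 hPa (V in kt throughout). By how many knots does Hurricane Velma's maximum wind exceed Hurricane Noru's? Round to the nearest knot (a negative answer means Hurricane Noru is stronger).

Hurricane Velma: ΔP = 92; V ≈ 5.97 × 92^0.616 ≈ 96.75 kt.
Hurricane Noru: ΔP = 105; V ≈ 5.83 × 105^0.656 ≈ 123.47 kt.
Difference ≈ 96.75 − 123.47 = -26.72 → -27 kt.

-27 kt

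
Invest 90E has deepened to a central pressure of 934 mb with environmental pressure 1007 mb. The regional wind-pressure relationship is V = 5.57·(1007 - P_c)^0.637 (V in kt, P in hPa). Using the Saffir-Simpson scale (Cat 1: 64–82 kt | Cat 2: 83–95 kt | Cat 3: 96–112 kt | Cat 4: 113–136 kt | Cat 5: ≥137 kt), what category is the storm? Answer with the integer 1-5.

2

ΔP = 1007 − 934 = 73 mb.
V ≈ 5.57 × 73^0.637 = 5.57 × 15.38 ≈ 86 kt.
86 kt falls in the Category 2 band.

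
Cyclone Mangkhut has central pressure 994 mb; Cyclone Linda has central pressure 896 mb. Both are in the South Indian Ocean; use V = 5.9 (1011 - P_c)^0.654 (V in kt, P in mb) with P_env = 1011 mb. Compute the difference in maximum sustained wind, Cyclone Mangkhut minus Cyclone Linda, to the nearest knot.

Cyclone Mangkhut: ΔP = 17; V ≈ 5.9 × 17^0.654 ≈ 37.63 kt.
Cyclone Linda: ΔP = 115; V ≈ 5.9 × 115^0.654 ≈ 131.39 kt.
Difference ≈ 37.63 − 131.39 = -93.76 → -94 kt.

-94 kt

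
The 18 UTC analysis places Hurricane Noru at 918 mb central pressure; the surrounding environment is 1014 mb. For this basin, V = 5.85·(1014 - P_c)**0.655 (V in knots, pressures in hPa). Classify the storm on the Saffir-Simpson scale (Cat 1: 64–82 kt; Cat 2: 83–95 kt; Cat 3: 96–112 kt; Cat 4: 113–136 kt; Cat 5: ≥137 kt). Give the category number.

4

ΔP = 1014 − 918 = 96 mb.
V ≈ 5.85 × 96^0.655 = 5.85 × 19.88 ≈ 116 kt.
116 kt falls in the Category 4 band.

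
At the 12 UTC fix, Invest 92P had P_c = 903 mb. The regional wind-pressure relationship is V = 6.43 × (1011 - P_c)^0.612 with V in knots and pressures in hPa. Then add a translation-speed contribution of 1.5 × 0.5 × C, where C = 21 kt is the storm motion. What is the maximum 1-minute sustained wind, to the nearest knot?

ΔP = 1011 − 903 = 108 mb.
108^0.612 ≈ 17.557.
V ≈ 6.43 × 17.557 ≈ 112.9 kt.
Translation term: 1.5 × 0.5 × 21 = 15.75 kt.
Corrected V ≈ 128.65 kt → 129 kt.

129 kt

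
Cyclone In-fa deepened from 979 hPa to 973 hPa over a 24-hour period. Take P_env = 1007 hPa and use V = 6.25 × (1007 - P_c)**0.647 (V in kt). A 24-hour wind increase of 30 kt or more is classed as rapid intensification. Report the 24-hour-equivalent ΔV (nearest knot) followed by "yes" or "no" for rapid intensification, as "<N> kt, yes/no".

7 kt, no

V₁: ΔP = 28, V ≈ 6.25 × 28^0.647 ≈ 53.97 kt.
V₂: ΔP = 34, V ≈ 6.25 × 34^0.647 ≈ 61.20 kt.
ΔV over 24 h = 7.23 kt → 24 h equivalent = 7.23 × 24/24 ≈ 7.23 kt.
7 kt < 30 kt ⇒ not rapid intensification.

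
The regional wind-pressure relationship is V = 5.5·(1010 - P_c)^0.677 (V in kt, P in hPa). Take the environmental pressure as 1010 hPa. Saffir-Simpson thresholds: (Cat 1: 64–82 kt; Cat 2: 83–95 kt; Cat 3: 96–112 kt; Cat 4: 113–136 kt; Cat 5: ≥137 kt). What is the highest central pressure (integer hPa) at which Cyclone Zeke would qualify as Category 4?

923 hPa

Category 4 begins at V = 113 kt.
Required ΔP = (113/5.5)^(1/0.677) = 20.545^1.477 ≈ 86.90 hPa.
P_c ≤ 1010 − 86.90 = 923.10, so the highest integer P_c is 923 hPa.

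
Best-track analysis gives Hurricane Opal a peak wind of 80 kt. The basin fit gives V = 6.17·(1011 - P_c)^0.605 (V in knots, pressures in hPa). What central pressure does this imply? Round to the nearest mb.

942 mb

ΔP = (V / 6.17)^(1/0.605) = (80/6.17)^1.653.
80/6.17 = 12.966; 12.966^1.653 ≈ 69.08 mb.
P_c = 1011 − 69.08 = 941.92 ≈ 942 mb.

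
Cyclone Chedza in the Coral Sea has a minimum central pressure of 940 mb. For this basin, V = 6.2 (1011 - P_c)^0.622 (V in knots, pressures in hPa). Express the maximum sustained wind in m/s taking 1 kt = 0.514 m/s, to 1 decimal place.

45.2 m/s

ΔP = 1011 − 940 = 71 mb.
V ≈ 6.2 × 71^0.622 = 6.2 × 14.174 ≈ 87.877 kt.
87.877 × 0.514 ≈ 45.17 m/s → 45.2 m/s.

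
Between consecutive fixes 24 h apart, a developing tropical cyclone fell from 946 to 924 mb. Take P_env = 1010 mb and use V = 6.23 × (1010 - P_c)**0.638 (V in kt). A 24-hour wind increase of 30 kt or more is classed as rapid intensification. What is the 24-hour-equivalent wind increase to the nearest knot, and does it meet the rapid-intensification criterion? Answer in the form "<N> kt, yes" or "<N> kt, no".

V₁: ΔP = 64, V ≈ 6.23 × 64^0.638 ≈ 88.48 kt.
V₂: ΔP = 86, V ≈ 6.23 × 86^0.638 ≈ 106.83 kt.
ΔV over 24 h = 18.35 kt → 24 h equivalent = 18.35 × 24/24 ≈ 18.35 kt.
18 kt < 30 kt ⇒ not rapid intensification.

18 kt, no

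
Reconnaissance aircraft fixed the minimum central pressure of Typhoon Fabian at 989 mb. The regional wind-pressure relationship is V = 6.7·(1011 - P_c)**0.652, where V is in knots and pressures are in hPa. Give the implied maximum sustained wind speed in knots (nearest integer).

50 kt

ΔP = 1011 − 989 = 22 mb.
22^0.652 ≈ 7.503.
V ≈ 6.7 × 7.503 ≈ 50.3 kt.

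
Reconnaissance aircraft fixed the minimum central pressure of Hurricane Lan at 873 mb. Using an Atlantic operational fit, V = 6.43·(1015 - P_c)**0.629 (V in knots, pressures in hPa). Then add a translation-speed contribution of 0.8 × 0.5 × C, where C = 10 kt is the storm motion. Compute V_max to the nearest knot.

149 kt

ΔP = 1015 − 873 = 142 mb.
142^0.629 ≈ 22.583.
V ≈ 6.43 × 22.583 ≈ 145.2 kt.
Translation term: 0.8 × 0.5 × 10 = 4 kt.
Corrected V ≈ 149.2 kt → 149 kt.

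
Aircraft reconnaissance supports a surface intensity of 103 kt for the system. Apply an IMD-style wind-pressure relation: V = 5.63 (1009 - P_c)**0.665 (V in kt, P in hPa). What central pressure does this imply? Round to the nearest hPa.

930 hPa

ΔP = (V / 5.63)^(1/0.665) = (103/5.63)^1.504.
103/5.63 = 18.295; 18.295^1.504 ≈ 79.11 hPa.
P_c = 1009 − 79.11 = 929.89 ≈ 930 hPa.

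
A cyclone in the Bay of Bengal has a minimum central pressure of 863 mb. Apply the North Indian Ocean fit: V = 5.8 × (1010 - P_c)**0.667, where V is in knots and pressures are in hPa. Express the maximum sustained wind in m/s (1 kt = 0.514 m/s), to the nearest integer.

ΔP = 1010 − 863 = 147 mb.
V ≈ 5.8 × 147^0.667 = 5.8 × 27.900 ≈ 161.819 kt.
161.819 × 0.514 ≈ 83.17 m/s → 83 m/s.

83 m/s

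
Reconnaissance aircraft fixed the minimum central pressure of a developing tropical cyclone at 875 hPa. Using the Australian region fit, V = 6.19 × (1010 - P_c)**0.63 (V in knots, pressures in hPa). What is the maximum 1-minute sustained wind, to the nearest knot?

ΔP = 1010 − 875 = 135 hPa.
135^0.63 ≈ 21.984.
V ≈ 6.19 × 21.984 ≈ 136.1 kt.

136 kt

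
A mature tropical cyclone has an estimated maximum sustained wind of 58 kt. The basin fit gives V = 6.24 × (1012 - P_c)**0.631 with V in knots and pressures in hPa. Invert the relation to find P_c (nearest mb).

978 mb

ΔP = (V / 6.24)^(1/0.631) = (58/6.24)^1.585.
58/6.24 = 9.295; 9.295^1.585 ≈ 34.23 mb.
P_c = 1012 − 34.23 = 977.77 ≈ 978 mb.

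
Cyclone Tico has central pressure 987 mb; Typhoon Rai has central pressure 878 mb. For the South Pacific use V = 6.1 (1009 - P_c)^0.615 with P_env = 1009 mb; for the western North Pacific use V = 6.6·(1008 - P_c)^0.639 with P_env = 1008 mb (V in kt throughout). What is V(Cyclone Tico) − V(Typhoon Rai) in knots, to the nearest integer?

Cyclone Tico: ΔP = 22; V ≈ 6.1 × 22^0.615 ≈ 40.82 kt.
Typhoon Rai: ΔP = 130; V ≈ 6.6 × 130^0.639 ≈ 148.03 kt.
Difference ≈ 40.82 − 148.03 = -107.21 → -107 kt.

-107 kt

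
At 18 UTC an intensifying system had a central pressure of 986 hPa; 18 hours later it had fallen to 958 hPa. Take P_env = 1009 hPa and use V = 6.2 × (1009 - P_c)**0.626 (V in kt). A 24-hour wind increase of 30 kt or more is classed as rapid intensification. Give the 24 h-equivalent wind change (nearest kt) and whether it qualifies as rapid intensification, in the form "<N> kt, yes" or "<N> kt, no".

V₁: ΔP = 23, V ≈ 6.2 × 23^0.626 ≈ 44.14 kt.
V₂: ΔP = 51, V ≈ 6.2 × 51^0.626 ≈ 72.67 kt.
ΔV over 18 h = 28.53 kt → 24 h equivalent = 28.53 × 24/18 ≈ 38.04 kt.
38 kt ≥ 30 kt ⇒ rapid intensification.

38 kt, yes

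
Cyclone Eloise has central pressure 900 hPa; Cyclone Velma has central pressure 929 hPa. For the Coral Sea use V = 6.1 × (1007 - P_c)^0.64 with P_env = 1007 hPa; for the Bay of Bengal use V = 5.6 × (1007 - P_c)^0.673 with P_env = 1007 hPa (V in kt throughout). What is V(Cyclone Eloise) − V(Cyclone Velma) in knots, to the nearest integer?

16 kt

Cyclone Eloise: ΔP = 107; V ≈ 6.1 × 107^0.64 ≈ 121.38 kt.
Cyclone Velma: ΔP = 78; V ≈ 5.6 × 78^0.673 ≈ 105.09 kt.
Difference ≈ 121.38 − 105.09 = 16.29 → 16 kt.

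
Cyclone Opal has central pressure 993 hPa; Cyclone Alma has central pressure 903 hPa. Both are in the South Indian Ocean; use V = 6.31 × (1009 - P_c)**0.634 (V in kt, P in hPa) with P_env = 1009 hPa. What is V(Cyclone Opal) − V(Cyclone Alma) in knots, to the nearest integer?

-85 kt

Cyclone Opal: ΔP = 16; V ≈ 6.31 × 16^0.634 ≈ 36.60 kt.
Cyclone Alma: ΔP = 106; V ≈ 6.31 × 106^0.634 ≈ 121.36 kt.
Difference ≈ 36.60 − 121.36 = -84.76 → -85 kt.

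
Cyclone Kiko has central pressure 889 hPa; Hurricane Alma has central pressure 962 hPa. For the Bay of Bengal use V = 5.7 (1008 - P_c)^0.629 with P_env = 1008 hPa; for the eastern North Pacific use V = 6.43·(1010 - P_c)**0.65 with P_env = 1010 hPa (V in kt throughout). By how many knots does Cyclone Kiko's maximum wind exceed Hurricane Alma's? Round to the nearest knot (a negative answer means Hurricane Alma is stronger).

Cyclone Kiko: ΔP = 119; V ≈ 5.7 × 119^0.629 ≈ 115.18 kt.
Hurricane Alma: ΔP = 48; V ≈ 6.43 × 48^0.65 ≈ 79.62 kt.
Difference ≈ 115.18 − 79.62 = 35.56 → 36 kt.

36 kt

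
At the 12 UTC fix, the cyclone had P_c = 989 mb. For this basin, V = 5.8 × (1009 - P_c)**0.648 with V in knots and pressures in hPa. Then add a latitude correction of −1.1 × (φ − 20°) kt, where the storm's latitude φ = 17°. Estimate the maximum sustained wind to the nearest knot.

ΔP = 1009 − 989 = 20 mb.
20^0.648 ≈ 6.967.
V ≈ 5.8 × 6.967 ≈ 40.4 kt.
Latitude correction: −1.1 × (17 − 20) = 3.3 kt.
Corrected V ≈ 43.7 kt → 44 kt.

44 kt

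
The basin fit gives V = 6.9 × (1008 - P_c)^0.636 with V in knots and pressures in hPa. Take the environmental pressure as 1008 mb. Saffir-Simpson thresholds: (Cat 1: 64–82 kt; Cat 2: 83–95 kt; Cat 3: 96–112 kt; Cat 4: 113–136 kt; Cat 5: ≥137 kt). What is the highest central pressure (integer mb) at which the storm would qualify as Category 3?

Category 3 begins at V = 96 kt.
Required ΔP = (96/6.9)^(1/0.636) = 13.913^1.572 ≈ 62.78 mb.
P_c ≤ 1008 − 62.78 = 945.22, so the highest integer P_c is 945 mb.

945 mb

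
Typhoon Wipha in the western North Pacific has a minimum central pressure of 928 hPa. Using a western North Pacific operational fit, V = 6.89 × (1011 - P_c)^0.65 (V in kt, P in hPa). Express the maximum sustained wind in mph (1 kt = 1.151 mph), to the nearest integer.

ΔP = 1011 − 928 = 83 hPa.
V ≈ 6.89 × 83^0.65 = 6.89 × 17.677 ≈ 121.792 kt.
121.792 × 1.151 ≈ 140.18 mph → 140 mph.

140 mph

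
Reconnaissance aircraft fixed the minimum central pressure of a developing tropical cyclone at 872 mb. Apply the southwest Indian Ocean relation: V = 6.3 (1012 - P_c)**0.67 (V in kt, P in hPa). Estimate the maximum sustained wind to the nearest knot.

173 kt

ΔP = 1012 − 872 = 140 mb.
140^0.67 ≈ 27.410.
V ≈ 6.3 × 27.410 ≈ 172.7 kt.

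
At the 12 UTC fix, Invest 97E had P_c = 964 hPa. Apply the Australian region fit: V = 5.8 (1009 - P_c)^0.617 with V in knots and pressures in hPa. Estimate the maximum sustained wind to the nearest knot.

61 kt

ΔP = 1009 − 964 = 45 hPa.
45^0.617 ≈ 10.472.
V ≈ 5.8 × 10.472 ≈ 60.7 kt.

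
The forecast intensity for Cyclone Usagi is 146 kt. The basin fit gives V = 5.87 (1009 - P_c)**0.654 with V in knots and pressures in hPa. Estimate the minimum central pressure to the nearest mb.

873 mb

ΔP = (V / 5.87)^(1/0.654) = (146/5.87)^1.529.
146/5.87 = 24.872; 24.872^1.529 ≈ 136.18 mb.
P_c = 1009 − 136.18 = 872.82 ≈ 873 mb.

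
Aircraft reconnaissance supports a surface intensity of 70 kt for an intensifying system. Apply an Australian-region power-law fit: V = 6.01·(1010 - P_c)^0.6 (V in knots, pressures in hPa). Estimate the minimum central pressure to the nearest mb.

ΔP = (V / 6.01)^(1/0.6) = (70/6.01)^1.667.
70/6.01 = 11.647; 11.647^1.667 ≈ 59.85 mb.
P_c = 1010 − 59.85 = 950.15 ≈ 950 mb.

950 mb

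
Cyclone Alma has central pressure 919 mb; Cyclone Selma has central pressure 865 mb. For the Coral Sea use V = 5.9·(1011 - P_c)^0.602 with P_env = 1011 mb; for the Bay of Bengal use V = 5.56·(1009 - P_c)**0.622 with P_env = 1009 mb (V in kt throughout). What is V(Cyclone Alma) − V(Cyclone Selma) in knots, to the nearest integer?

Cyclone Alma: ΔP = 92; V ≈ 5.9 × 92^0.602 ≈ 89.75 kt.
Cyclone Selma: ΔP = 144; V ≈ 5.56 × 144^0.622 ≈ 122.34 kt.
Difference ≈ 89.75 − 122.34 = -32.59 → -33 kt.

-33 kt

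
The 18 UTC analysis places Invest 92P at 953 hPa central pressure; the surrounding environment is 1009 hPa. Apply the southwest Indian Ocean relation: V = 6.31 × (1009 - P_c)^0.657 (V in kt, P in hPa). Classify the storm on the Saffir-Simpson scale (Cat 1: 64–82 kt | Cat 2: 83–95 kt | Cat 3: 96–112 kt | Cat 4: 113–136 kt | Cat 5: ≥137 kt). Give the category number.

ΔP = 1009 − 953 = 56 hPa.
V ≈ 6.31 × 56^0.657 = 6.31 × 14.08 ≈ 89 kt.
89 kt falls in the Category 2 band.

2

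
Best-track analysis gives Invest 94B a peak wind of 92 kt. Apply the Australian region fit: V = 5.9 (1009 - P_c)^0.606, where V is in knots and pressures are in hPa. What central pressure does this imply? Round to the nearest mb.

ΔP = (V / 5.9)^(1/0.606) = (92/5.9)^1.650.
92/5.9 = 15.593; 15.593^1.650 ≈ 93.01 mb.
P_c = 1009 − 93.01 = 915.99 ≈ 916 mb.

916 mb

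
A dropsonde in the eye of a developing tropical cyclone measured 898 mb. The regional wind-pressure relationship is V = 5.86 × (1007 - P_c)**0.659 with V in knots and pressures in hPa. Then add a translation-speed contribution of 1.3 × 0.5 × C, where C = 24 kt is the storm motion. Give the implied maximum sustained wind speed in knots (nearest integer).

ΔP = 1007 − 898 = 109 mb.
109^0.659 ≈ 22.012.
V ≈ 5.86 × 22.012 ≈ 129.0 kt.
Translation term: 1.3 × 0.5 × 24 = 15.6 kt.
Corrected V ≈ 144.6 kt → 145 kt.

145 kt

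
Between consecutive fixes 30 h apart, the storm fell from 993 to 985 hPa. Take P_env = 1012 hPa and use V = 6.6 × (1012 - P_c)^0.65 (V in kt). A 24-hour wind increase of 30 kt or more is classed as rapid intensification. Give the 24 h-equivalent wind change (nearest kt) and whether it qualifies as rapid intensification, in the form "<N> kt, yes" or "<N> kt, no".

V₁: ΔP = 19, V ≈ 6.6 × 19^0.65 ≈ 44.74 kt.
V₂: ΔP = 27, V ≈ 6.6 × 27^0.65 ≈ 56.23 kt.
ΔV over 30 h = 11.49 kt → 24 h equivalent = 11.49 × 24/30 ≈ 9.19 kt.
9 kt < 30 kt ⇒ not rapid intensification.

9 kt, no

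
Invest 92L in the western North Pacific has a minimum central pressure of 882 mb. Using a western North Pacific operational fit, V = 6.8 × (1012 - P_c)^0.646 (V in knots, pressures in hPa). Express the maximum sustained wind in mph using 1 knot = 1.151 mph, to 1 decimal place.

ΔP = 1012 − 882 = 130 mb.
V ≈ 6.8 × 130^0.646 = 6.8 × 23.206 ≈ 157.803 kt.
157.803 × 1.151 ≈ 181.63 mph → 181.6 mph.

181.6 mph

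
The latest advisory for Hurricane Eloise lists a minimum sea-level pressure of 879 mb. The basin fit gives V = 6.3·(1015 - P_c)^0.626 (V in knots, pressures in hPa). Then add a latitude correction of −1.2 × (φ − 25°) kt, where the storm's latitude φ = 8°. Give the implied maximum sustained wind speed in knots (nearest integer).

ΔP = 1015 − 879 = 136 mb.
136^0.626 ≈ 21.657.
V ≈ 6.3 × 21.657 ≈ 136.4 kt.
Latitude correction: −1.2 × (8 − 25) = 20.4 kt.
Corrected V ≈ 156.8 kt → 157 kt.

157 kt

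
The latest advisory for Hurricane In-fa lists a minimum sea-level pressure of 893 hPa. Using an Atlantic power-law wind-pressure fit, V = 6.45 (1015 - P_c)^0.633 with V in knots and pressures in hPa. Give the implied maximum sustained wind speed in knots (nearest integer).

135 kt

ΔP = 1015 − 893 = 122 hPa.
122^0.633 ≈ 20.925.
V ≈ 6.45 × 20.925 ≈ 135.0 kt.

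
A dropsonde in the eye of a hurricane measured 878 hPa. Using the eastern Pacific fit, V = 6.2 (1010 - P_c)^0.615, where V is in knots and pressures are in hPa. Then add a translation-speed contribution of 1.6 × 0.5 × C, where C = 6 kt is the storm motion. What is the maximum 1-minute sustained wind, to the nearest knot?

130 kt

ΔP = 1010 − 878 = 132 hPa.
132^0.615 ≈ 20.144.
V ≈ 6.2 × 20.144 ≈ 124.9 kt.
Translation term: 1.6 × 0.5 × 6 = 4.8 kt.
Corrected V ≈ 129.7 kt → 130 kt.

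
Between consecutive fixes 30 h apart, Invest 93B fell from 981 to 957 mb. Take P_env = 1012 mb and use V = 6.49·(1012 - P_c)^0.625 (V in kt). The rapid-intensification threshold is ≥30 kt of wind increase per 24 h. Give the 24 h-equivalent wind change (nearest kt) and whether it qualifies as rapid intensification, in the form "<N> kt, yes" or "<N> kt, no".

19 kt, no

V₁: ΔP = 31, V ≈ 6.49 × 31^0.625 ≈ 55.51 kt.
V₂: ΔP = 55, V ≈ 6.49 × 55^0.625 ≈ 79.43 kt.
ΔV over 30 h = 23.92 kt → 24 h equivalent = 23.92 × 24/30 ≈ 19.14 kt.
19 kt < 30 kt ⇒ not rapid intensification.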